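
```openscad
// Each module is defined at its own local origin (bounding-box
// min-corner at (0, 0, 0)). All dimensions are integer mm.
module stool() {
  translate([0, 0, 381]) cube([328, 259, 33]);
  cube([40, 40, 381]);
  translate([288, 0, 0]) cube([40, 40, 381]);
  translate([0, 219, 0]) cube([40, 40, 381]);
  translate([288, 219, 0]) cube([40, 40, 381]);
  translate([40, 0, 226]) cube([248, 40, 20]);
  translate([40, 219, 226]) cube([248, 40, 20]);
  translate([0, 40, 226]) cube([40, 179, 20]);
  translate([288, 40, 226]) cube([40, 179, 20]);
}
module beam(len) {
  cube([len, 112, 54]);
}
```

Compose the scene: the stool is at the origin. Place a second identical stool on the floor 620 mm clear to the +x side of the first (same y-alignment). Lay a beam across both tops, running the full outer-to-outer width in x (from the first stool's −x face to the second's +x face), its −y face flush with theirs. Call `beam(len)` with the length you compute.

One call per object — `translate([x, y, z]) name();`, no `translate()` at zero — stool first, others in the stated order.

stool();
translate([948, 0, 0]) stool();
translate([0, 0, 414]) beam(1276);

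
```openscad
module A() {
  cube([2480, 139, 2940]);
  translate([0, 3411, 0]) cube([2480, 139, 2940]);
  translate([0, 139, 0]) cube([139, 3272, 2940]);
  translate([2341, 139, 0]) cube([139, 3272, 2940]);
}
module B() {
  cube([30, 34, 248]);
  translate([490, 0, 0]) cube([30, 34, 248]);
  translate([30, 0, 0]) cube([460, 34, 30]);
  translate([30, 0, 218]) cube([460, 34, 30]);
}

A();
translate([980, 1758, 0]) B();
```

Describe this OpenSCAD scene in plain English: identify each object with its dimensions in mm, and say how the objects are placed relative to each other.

A is a box-shaped house frame (walls only): outside footprint 2480×3550 mm, wall height 2940 mm, wall thickness 139 mm. The two y-facing walls run the full x-width; the two x-facing walls fit between the inner faces of the y-facing walls.

B is a picture frame with a 460×188 mm rectangular opening (x by z) and a uniform 30 mm border on every side. Frame depth is 34 mm along y. It is built from two vertical stiles running the full outside height and two horizontal rails spanning the gap between the stiles.

The picture frame sits inside the house frame, centred.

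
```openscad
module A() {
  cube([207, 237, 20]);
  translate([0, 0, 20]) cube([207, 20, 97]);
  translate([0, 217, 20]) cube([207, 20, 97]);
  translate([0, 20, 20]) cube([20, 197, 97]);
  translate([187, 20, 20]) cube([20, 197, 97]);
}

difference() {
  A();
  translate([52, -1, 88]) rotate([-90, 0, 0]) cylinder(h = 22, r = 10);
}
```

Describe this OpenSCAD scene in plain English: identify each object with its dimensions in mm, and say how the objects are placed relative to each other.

A is an open-topped rectangular box: outside dimensions 207×237×117 mm, with a uniform wall and base thickness of 20 mm. The base is a full 207×237 slab on the floor; four walls sit on top of the base. The front and back walls (the −y and +y sides) span the full width; the two side walls fit between them.

The open box has a circular hole of radius 10 mm through its front wall, centred at (x = 52, z = 88).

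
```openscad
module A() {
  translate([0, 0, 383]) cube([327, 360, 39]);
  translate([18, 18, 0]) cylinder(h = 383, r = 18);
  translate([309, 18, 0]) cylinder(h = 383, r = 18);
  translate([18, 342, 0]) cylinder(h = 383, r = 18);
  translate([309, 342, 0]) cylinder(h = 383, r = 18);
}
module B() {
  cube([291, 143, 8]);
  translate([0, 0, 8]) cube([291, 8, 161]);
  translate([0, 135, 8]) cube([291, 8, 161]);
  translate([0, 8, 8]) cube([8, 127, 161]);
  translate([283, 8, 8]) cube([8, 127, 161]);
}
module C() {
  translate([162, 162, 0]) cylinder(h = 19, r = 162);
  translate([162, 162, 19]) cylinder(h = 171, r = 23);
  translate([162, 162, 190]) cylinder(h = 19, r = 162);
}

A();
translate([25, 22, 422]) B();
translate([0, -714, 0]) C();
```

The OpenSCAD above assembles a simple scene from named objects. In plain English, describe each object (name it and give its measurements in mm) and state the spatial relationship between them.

A is a four-legged stool. The seat is 327×360 mm, 39 mm thick, top at z = 422 mm. It stands on four round legs, each 36 mm in diameter, from z = 0 to the seat underside, each leg's axis is inset half a diameter from the nearest pair of seat edges (so the leg's bounding box is flush with the corner).

B is an open storage box with external size 291×143×169 mm and wall thickness 8 mm (the base is also 8 mm thick). The base covers the whole footprint; the four walls stand on the base, with the y-facing walls full-width and the x-facing walls fitting between their inner faces.

C is a spool: two coaxial disc flanges of radius 162 mm and thickness 19 mm, joined by a core cylinder of radius 23 mm and height 171 mm. The lower flange rests on z = 0 and the three cylinders share a vertical axis.

The open box is on top of the stool. The spool is on the floor beside the stool on its −y side.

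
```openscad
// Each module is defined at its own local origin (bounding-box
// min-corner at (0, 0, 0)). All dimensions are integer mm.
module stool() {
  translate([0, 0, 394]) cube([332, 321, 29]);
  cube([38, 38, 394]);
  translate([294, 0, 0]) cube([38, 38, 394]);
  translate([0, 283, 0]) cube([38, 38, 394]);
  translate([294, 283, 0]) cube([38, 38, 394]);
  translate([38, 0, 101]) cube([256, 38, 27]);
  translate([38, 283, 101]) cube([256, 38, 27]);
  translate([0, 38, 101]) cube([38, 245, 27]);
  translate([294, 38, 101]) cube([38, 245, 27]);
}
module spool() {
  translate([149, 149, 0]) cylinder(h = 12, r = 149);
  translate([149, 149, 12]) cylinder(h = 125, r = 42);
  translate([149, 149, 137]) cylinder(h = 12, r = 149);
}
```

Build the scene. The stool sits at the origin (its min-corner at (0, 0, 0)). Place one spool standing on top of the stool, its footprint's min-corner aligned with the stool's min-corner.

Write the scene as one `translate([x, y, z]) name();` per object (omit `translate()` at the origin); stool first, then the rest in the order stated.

stool();
translate([0, 0, 423]) spool();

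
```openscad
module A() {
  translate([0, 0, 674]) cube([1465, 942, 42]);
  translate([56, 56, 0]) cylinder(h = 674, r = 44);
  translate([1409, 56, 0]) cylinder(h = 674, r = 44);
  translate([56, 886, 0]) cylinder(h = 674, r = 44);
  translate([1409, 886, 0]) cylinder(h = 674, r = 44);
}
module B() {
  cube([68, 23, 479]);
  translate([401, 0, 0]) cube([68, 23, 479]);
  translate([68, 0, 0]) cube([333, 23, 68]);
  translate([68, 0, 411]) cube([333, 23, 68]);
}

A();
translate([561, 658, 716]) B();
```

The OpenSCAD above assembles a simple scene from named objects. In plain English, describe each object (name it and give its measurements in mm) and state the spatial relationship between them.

A is a table with a 1465×942 mm rectangular top, 42 mm thick, top surface at z = 716 mm, supported by four round legs of 88 mm diameter, each leg's bounding box inset 12 mm from the nearest pair of top edges, running from the floor.

B is a rectangular picture frame lying in the x–z plane (depth along y). The opening is 333 mm wide (x) by 343 mm tall (z), surrounded by a border 68 mm wide on all four sides. The frame is 23 mm deep and is made of two full-height vertical stiles with two horizontal rails fitted between them.

The picture frame is on top of the table.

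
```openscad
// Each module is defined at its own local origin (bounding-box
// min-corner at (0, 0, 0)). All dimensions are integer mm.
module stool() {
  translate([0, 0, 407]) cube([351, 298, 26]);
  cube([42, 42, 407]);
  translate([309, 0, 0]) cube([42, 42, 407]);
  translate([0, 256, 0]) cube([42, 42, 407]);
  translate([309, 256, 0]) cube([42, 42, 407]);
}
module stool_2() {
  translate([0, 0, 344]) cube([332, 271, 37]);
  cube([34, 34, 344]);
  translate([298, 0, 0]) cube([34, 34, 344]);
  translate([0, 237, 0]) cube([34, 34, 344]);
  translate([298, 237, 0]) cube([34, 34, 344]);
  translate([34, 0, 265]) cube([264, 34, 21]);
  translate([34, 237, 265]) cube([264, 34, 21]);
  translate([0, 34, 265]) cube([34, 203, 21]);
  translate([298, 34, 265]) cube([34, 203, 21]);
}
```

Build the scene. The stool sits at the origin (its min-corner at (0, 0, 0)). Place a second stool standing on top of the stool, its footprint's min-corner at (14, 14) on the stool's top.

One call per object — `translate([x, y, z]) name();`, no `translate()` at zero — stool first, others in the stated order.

stool();
translate([14, 14, 433]) stool_2();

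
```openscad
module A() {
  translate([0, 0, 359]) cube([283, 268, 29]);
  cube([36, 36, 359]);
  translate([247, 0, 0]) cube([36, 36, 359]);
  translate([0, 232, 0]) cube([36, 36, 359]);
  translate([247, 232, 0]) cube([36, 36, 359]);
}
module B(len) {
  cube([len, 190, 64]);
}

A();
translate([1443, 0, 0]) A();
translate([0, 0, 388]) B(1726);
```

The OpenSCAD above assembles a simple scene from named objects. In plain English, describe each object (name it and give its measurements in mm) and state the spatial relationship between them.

A is a four-legged stool. The seat is 283×268 mm, 29 mm thick, top at z = 388 mm. It stands on four square legs, each 36×36 mm in cross-section, from z = 0 to the seat underside, each flush with a corner of the seat.

B is a rectangular beam 1726 mm long (x), 190 mm deep (y), 64 mm thick (z).

The beam spans the tops of two stools placed 1160 mm apart, resting at z = 388 mm.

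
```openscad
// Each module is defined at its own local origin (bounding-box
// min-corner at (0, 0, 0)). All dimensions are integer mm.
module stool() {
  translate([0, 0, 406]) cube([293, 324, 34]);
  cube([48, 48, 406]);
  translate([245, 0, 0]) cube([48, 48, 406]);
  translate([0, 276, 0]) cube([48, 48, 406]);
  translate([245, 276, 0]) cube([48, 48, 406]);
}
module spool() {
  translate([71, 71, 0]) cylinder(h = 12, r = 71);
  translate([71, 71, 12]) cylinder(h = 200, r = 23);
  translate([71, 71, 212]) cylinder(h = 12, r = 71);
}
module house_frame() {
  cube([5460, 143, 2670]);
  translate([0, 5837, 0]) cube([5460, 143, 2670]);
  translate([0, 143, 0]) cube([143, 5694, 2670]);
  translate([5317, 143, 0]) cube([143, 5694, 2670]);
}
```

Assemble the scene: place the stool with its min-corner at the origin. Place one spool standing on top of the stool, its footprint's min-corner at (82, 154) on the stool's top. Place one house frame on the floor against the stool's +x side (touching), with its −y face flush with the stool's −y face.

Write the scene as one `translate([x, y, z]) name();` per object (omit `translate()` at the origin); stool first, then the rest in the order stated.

stool();
translate([82, 154, 440]) spool();
translate([293, 0, 0]) house_frame();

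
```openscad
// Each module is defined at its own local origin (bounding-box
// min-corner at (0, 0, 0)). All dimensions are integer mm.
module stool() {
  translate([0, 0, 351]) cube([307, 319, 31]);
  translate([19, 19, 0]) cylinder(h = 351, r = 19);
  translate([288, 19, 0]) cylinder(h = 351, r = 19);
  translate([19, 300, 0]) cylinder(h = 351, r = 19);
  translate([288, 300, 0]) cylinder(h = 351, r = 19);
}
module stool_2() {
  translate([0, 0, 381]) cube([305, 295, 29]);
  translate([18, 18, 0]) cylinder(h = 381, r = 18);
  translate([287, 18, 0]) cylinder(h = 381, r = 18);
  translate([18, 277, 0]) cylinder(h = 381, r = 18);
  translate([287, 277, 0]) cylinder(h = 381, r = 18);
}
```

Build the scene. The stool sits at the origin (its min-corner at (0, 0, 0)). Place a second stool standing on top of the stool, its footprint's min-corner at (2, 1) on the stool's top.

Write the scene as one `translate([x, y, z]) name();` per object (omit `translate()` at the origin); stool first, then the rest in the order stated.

stool();
translate([2, 1, 382]) stool_2();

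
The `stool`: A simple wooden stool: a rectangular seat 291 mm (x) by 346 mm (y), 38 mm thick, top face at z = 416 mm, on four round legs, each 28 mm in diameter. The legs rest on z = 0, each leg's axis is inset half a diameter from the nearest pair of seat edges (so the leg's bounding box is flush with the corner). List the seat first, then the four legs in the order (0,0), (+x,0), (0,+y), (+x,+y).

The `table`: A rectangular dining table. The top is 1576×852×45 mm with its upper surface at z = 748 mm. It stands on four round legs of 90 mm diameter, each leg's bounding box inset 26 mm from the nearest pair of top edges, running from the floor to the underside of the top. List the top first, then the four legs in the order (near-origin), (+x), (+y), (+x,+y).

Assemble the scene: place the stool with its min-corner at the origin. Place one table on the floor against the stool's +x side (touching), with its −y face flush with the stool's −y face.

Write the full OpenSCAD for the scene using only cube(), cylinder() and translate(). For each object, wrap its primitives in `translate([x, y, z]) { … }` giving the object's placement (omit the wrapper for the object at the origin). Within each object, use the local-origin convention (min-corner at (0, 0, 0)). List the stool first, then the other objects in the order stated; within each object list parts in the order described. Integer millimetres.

translate([0, 0, 378]) cube([291, 346, 38]);
translate([14, 14, 0]) cylinder(h = 378, r = 14);
translate([277, 14, 0]) cylinder(h = 378, r = 14);
translate([14, 332, 0]) cylinder(h = 378, r = 14);
translate([277, 332, 0]) cylinder(h = 378, r = 14);
translate([291, 0, 0]) {
  translate([0, 0, 703]) cube([1576, 852, 45]);
  translate([71, 71, 0]) cylinder(h = 703, r = 45);
  translate([1505, 71, 0]) cylinder(h = 703, r = 45);
  translate([71, 781, 0]) cylinder(h = 703, r = 45);
  translate([1505, 781, 0]) cylinder(h = 703, r = 45);
}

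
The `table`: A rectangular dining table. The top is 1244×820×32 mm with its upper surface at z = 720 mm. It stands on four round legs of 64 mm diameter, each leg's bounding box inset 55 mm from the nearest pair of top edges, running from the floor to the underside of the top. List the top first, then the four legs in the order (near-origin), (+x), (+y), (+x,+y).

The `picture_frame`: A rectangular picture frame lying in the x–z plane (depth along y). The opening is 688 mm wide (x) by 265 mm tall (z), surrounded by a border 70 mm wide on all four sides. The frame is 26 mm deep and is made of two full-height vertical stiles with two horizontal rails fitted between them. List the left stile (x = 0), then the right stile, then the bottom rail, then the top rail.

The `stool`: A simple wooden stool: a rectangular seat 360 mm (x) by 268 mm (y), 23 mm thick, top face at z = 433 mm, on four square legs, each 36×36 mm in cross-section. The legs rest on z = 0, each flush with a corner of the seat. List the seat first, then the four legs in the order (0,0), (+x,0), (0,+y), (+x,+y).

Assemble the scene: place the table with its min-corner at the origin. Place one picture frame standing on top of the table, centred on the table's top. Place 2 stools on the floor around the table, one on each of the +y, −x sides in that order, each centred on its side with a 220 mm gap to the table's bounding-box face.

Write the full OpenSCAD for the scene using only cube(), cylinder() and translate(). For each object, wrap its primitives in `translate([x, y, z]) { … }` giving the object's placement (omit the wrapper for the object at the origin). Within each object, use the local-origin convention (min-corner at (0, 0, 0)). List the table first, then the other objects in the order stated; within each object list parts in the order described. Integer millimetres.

translate([0, 0, 688]) cube([1244, 820, 32]);
translate([87, 87, 0]) cylinder(h = 688, r = 32);
translate([1157, 87, 0]) cylinder(h = 688, r = 32);
translate([87, 733, 0]) cylinder(h = 688, r = 32);
translate([1157, 733, 0]) cylinder(h = 688, r = 32);
translate([208, 397, 720]) {
  cube([70, 26, 405]);
  translate([758, 0, 0]) cube([70, 26, 405]);
  translate([70, 0, 0]) cube([688, 26, 70]);
  translate([70, 0, 335]) cube([688, 26, 70]);
}
translate([442, 1040, 0]) {
  translate([0, 0, 410]) cube([360, 268, 23]);
  cube([36, 36, 410]);
  translate([324, 0, 0]) cube([36, 36, 410]);
  translate([0, 232, 0]) cube([36, 36, 410]);
  translate([324, 232, 0]) cube([36, 36, 410]);
}
translate([-580, 276, 0]) {
  translate([0, 0, 410]) cube([360, 268, 23]);
  cube([36, 36, 410]);
  translate([324, 0, 0]) cube([36, 36, 410]);
  translate([0, 232, 0]) cube([36, 36, 410]);
  translate([324, 232, 0]) cube([36, 36, 410]);
}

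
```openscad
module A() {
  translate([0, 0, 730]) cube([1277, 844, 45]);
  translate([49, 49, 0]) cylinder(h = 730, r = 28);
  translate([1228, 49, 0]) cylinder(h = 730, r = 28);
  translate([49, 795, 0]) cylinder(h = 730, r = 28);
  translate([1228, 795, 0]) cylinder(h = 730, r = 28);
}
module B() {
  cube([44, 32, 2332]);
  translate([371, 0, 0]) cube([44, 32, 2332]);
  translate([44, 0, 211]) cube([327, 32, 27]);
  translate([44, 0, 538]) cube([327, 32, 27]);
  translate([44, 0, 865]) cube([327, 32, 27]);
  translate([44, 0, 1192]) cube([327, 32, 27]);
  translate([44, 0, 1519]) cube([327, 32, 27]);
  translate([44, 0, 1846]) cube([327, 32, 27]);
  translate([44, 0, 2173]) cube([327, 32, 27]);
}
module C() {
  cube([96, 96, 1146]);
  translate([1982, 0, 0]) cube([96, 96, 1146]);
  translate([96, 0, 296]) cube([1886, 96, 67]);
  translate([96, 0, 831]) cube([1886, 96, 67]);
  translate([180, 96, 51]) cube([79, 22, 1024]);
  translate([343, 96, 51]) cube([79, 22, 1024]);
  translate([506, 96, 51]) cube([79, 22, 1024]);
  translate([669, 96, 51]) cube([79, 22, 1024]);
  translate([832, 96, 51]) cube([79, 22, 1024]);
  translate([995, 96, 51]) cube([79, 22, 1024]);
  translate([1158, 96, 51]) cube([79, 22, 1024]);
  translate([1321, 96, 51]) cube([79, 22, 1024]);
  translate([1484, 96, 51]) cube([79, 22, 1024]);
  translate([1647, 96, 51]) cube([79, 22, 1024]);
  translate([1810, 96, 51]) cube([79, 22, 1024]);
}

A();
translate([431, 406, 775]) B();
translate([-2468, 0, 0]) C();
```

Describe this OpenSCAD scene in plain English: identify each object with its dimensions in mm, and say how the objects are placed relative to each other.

A is a rectangular dining table. The top is 1277×844×45 mm with its upper surface at z = 775 mm. It stands on four round legs of 56 mm diameter, each leg's bounding box inset 21 mm from the nearest pair of top edges, running from the floor to the underside of the top.

B is a wooden ladder with two side rails of 44×32 mm section and 2332 mm height, set 415 mm apart overall. Between them run 7 rectangular rungs (32 mm deep, 27 mm thick), front faces flush with the rails' −y face. The bottom of the first rung is 211 mm above the floor and each subsequent rung is 327 mm higher than the one below.

C is a fence section. Two 96×96 mm posts, 1146 mm tall, stand on the floor with a clear span of 1886 mm between their inner faces. Two horizontal rails of 96×67 mm section span the gap between the posts with their undersides at z = 296 mm and z = 831 mm, flush with the posts' −y face. 11 pickets, each 79 mm wide, 22 mm thick and 1024 mm tall, are fixed to the +y face of the rails with their bottoms at z = 51 mm, evenly spaced across the span with equal gaps (rounded down to the nearest mm) at the −x end and between each pair — any rounding remainder accumulates at the +x end.

The ladder is on top of the table, centred. The fence section is on the floor beside the table on its −x side.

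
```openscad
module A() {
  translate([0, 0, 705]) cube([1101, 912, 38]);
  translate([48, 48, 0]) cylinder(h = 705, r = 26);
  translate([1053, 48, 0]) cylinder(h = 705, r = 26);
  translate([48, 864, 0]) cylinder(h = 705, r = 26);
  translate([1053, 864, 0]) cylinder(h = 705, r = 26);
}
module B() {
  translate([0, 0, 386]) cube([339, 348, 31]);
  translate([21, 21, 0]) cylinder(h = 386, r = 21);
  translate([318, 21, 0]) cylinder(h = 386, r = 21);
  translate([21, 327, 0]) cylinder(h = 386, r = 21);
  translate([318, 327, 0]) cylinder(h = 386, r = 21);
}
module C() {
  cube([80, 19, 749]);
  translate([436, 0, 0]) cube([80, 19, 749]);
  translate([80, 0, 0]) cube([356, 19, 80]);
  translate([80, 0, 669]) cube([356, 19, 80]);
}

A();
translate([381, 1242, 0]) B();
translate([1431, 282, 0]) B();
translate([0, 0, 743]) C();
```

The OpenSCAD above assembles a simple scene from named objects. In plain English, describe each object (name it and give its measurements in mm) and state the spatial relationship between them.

A is a rectangular dining table. The top is 1101×912×38 mm with its upper surface at z = 743 mm. It stands on four round legs of 52 mm diameter, each leg's bounding box inset 22 mm from the nearest pair of top edges, running from the floor to the underside of the top.

B is a four-legged stool. The seat is a 339×348×31 mm slab whose top surface is at z = 417 mm; four round legs, each 42 mm in diameter, run from the floor (z = 0) to the underside of the seat, each leg's axis is inset half a diameter from the nearest pair of seat edges (so the leg's bounding box is flush with the corner).

C is a picture frame with a 356×589 mm rectangular opening (x by z) and a uniform 80 mm border on every side. Frame depth is 19 mm along y. It is built from two vertical stiles running the full outside height and two horizontal rails spanning the gap between the stiles.

Two stools sit around the table at the +y, +x sides. The picture frame is on top of the table.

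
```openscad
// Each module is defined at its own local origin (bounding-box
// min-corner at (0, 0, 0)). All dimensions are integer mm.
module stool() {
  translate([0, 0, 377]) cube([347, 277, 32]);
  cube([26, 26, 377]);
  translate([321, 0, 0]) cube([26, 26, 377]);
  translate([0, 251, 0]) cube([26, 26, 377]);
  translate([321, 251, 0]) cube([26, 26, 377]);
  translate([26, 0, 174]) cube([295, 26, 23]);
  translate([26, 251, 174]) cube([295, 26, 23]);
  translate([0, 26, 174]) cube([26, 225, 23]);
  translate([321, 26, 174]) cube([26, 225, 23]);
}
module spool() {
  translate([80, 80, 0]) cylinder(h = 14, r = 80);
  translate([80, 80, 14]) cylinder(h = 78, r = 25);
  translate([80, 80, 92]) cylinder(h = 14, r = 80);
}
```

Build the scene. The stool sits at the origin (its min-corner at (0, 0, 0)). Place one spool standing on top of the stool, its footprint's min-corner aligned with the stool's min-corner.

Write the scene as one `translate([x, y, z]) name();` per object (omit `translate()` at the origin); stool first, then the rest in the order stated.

stool();
translate([0, 0, 409]) spool();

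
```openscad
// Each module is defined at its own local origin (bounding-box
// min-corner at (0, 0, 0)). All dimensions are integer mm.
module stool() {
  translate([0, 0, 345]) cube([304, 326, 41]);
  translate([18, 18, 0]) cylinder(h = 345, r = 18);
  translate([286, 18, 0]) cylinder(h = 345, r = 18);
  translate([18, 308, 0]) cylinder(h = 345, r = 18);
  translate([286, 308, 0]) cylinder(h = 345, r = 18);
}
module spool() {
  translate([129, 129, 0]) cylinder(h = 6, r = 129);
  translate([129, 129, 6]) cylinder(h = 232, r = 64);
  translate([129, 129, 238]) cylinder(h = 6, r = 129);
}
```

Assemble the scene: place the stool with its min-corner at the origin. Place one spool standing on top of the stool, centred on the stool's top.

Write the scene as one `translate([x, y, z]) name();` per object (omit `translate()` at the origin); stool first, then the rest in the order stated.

stool();
translate([23, 34, 386]) spool();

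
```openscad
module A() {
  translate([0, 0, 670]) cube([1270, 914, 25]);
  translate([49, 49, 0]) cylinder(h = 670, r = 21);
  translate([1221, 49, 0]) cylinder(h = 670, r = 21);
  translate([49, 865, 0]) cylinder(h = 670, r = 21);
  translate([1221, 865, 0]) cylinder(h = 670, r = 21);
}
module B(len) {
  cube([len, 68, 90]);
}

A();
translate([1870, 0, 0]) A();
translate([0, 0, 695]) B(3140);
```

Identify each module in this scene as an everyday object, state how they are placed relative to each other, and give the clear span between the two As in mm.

Second table starts at x = 1870; first ends at x = 1270; clear span = 1870 − 1270 = 600 mm.

A is a table. B is a beam. A beam spans the tops of two tables. The clear span between the two tables is 600 mm.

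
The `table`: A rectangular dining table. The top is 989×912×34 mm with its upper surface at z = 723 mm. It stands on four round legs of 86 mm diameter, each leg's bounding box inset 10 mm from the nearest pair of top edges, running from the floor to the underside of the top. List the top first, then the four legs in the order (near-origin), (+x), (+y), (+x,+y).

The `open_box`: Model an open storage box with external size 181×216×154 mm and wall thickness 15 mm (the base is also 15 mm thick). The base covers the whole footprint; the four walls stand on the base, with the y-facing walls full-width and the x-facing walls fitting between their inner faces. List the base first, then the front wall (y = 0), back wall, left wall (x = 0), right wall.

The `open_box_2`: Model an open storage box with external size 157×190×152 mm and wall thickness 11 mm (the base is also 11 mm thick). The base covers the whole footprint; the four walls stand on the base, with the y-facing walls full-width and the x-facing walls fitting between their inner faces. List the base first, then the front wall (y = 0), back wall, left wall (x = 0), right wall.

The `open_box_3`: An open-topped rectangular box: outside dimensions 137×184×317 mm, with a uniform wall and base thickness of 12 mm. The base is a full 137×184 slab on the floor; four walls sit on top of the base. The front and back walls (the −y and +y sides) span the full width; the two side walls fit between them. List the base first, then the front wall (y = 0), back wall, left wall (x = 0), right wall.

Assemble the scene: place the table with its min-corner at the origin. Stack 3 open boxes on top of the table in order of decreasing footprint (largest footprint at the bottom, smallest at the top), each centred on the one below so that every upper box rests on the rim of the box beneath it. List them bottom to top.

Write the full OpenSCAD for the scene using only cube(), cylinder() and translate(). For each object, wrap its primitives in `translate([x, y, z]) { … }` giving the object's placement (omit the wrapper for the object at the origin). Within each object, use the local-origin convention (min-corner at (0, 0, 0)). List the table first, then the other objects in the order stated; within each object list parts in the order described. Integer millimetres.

translate([0, 0, 689]) cube([989, 912, 34]);
translate([53, 53, 0]) cylinder(h = 689, r = 43);
translate([936, 53, 0]) cylinder(h = 689, r = 43);
translate([53, 859, 0]) cylinder(h = 689, r = 43);
translate([936, 859, 0]) cylinder(h = 689, r = 43);
translate([404, 348, 723]) {
  cube([181, 216, 15]);
  translate([0, 0, 15]) cube([181, 15, 139]);
  translate([0, 201, 15]) cube([181, 15, 139]);
  translate([0, 15, 15]) cube([15, 186, 139]);
  translate([166, 15, 15]) cube([15, 186, 139]);
}
translate([416, 361, 877]) {
  cube([157, 190, 11]);
  translate([0, 0, 11]) cube([157, 11, 141]);
  translate([0, 179, 11]) cube([157, 11, 141]);
  translate([0, 11, 11]) cube([11, 168, 141]);
  translate([146, 11, 11]) cube([11, 168, 141]);
}
translate([426, 364, 1029]) {
  cube([137, 184, 12]);
  translate([0, 0, 12]) cube([137, 12, 305]);
  translate([0, 172, 12]) cube([137, 12, 305]);
  translate([0, 12, 12]) cube([12, 160, 305]);
  translate([125, 12, 12]) cube([12, 160, 305]);
}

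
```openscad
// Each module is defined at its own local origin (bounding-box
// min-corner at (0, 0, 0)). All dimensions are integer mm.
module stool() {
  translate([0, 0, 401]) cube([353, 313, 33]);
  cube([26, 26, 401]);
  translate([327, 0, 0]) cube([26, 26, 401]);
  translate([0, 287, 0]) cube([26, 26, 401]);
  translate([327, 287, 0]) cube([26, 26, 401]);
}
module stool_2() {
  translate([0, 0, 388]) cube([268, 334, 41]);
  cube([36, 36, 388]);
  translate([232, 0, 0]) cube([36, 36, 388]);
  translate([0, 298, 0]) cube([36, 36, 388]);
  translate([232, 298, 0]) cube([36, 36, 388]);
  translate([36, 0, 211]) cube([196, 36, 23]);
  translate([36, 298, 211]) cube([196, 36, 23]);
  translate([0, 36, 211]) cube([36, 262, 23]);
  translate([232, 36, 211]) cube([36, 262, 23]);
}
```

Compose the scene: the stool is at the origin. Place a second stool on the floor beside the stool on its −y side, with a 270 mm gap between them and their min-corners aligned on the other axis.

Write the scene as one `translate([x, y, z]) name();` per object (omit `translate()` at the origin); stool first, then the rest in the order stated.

stool();
translate([0, -604, 0]) stool_2();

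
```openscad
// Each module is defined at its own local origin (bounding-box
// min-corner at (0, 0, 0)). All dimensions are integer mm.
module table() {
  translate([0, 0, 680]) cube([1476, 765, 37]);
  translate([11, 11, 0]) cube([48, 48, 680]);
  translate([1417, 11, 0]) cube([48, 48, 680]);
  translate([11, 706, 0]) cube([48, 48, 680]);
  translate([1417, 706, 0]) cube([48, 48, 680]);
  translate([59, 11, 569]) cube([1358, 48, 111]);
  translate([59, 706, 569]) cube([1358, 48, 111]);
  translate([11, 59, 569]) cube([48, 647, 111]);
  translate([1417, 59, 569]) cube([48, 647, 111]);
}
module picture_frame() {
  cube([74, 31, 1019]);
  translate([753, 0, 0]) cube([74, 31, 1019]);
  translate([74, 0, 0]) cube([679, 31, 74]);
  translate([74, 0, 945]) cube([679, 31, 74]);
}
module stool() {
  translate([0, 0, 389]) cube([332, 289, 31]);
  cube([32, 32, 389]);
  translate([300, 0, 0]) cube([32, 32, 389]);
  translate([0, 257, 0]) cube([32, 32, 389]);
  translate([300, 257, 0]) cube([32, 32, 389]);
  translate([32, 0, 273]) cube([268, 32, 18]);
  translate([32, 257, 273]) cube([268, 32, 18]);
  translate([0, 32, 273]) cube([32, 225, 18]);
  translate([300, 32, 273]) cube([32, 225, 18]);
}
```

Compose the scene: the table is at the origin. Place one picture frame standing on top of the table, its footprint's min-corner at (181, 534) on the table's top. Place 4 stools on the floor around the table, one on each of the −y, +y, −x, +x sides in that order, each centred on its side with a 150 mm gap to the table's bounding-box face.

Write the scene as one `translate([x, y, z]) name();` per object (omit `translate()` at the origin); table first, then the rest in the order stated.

table();
translate([181, 534, 717]) picture_frame();
translate([572, -439, 0]) stool();
translate([572, 915, 0]) stool();
translate([-482, 238, 0]) stool();
translate([1626, 238, 0]) stool();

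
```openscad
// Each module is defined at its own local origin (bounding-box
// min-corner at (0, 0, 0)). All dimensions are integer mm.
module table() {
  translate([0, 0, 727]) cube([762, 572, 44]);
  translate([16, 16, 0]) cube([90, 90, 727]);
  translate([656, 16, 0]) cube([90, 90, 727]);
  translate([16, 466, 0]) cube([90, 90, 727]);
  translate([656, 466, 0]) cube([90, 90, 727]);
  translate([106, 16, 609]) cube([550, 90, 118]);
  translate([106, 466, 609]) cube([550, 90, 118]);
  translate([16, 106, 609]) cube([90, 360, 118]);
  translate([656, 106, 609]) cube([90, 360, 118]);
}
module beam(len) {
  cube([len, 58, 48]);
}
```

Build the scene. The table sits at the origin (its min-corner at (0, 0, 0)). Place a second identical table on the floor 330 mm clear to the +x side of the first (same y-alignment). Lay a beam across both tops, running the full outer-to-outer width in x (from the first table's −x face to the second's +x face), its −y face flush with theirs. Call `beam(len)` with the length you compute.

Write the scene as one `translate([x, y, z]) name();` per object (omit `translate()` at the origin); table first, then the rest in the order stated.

table();
translate([1092, 0, 0]) table();
translate([0, 0, 771]) beam(1854);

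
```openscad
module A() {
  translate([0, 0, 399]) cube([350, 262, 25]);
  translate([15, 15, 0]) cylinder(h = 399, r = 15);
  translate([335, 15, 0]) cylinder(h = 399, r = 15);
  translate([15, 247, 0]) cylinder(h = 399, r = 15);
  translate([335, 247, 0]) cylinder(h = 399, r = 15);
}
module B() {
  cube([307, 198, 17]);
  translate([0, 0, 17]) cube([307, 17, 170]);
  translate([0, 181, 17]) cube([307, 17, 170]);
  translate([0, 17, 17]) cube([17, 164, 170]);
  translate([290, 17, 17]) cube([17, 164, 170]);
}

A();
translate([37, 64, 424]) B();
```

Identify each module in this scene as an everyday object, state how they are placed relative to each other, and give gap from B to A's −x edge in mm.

The open box's min-x is at 37; the stool's min-x is 0; gap = 37 mm.

A is a stool. B is an open box. The open box is on top of the stool. The gap from the open box to the stool's −x edge is 37 mm.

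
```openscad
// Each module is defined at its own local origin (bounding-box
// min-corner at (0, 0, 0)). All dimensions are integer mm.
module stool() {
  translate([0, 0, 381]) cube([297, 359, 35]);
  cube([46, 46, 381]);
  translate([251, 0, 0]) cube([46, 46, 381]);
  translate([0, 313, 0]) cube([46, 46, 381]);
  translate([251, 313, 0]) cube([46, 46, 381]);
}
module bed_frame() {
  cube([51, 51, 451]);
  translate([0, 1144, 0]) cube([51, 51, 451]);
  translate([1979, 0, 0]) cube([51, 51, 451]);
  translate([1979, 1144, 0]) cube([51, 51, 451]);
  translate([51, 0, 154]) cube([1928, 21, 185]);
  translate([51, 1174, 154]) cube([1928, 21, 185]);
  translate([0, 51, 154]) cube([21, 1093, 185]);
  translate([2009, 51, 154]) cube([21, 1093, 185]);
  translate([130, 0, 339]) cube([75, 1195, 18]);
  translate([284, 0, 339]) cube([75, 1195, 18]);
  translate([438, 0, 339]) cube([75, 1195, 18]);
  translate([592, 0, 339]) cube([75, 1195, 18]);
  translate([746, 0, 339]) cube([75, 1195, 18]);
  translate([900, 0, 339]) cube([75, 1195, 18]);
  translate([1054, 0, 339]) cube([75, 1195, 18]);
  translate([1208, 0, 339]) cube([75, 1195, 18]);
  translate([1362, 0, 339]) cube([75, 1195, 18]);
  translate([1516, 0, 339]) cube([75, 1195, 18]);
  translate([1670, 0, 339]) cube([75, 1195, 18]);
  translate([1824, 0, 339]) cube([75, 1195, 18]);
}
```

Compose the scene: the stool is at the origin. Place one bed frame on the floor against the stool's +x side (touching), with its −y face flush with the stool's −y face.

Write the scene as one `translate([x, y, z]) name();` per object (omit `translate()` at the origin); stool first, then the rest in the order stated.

stool();
translate([297, 0, 0]) bed_frame();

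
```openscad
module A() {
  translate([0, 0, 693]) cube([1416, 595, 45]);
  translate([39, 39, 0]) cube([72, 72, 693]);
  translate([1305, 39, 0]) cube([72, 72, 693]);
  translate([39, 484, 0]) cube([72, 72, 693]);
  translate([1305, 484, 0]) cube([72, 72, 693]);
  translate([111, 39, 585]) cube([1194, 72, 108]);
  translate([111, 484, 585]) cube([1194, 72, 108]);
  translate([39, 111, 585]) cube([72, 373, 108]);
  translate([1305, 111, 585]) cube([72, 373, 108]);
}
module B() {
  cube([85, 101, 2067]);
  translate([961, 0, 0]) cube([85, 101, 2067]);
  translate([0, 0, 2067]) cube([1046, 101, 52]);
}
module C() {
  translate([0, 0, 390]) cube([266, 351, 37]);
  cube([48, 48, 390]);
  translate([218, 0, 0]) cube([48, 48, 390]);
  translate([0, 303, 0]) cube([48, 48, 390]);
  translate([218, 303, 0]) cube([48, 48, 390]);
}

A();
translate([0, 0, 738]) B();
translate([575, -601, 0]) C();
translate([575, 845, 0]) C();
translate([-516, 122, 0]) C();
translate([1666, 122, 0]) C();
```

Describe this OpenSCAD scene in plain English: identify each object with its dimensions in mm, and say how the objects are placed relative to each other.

A is a table with a 1416×595 mm rectangular top, 45 mm thick, top surface at z = 738 mm, supported by four 72×72 mm square legs, each inset 39 mm from the nearest pair of top edges, running from the floor. Four apron rails, 72 mm thick and 108 mm tall, run between adjacent legs with their top edges flush with the underside of the top and their outer faces flush with the legs' outer faces.

B is a door frame. The clear opening is 876 mm wide and 2067 mm high. Two 85 mm wide jambs, 101 mm deep, stand either side of the opening from the floor to the top of the opening. A 52 mm thick head sits across the top of both jambs, spanning the full outside width of the frame.

C is a simple wooden stool: a rectangular seat 266 mm (x) by 351 mm (y), 37 mm thick, top face at z = 427 mm, on four square legs, each 48×48 mm in cross-section. The legs rest on z = 0, each flush with a corner of the seat.

The door frame is on top of the table. Four stools sit around the table at the −y, +y, −x, +x sides.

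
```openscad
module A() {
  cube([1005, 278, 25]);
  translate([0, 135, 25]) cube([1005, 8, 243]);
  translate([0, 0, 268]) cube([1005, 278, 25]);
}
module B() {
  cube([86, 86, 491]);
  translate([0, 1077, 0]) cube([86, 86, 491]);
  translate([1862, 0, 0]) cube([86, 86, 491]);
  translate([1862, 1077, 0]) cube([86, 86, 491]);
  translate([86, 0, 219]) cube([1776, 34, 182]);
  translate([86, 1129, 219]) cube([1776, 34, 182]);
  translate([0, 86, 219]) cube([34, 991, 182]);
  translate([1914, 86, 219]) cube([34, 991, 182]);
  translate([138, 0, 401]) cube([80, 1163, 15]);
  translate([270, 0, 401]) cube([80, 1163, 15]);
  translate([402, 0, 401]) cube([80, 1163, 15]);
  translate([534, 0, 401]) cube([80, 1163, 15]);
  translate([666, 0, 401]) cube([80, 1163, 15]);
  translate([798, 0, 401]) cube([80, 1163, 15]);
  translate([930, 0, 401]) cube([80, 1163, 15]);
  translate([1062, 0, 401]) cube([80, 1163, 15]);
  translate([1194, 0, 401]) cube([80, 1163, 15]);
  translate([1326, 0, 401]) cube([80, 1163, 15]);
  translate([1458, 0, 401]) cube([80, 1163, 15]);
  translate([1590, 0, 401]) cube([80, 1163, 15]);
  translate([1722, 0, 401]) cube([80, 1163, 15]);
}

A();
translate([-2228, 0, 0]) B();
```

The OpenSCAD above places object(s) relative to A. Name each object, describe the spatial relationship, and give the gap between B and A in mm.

The bed frame's nearest face is 280 mm from the I-beam's −x face.

A is an I-beam. B is a bed frame. The bed frame is on the floor beside the I-beam on its −x side. The gap between the bed frame and the I-beam is 280 mm.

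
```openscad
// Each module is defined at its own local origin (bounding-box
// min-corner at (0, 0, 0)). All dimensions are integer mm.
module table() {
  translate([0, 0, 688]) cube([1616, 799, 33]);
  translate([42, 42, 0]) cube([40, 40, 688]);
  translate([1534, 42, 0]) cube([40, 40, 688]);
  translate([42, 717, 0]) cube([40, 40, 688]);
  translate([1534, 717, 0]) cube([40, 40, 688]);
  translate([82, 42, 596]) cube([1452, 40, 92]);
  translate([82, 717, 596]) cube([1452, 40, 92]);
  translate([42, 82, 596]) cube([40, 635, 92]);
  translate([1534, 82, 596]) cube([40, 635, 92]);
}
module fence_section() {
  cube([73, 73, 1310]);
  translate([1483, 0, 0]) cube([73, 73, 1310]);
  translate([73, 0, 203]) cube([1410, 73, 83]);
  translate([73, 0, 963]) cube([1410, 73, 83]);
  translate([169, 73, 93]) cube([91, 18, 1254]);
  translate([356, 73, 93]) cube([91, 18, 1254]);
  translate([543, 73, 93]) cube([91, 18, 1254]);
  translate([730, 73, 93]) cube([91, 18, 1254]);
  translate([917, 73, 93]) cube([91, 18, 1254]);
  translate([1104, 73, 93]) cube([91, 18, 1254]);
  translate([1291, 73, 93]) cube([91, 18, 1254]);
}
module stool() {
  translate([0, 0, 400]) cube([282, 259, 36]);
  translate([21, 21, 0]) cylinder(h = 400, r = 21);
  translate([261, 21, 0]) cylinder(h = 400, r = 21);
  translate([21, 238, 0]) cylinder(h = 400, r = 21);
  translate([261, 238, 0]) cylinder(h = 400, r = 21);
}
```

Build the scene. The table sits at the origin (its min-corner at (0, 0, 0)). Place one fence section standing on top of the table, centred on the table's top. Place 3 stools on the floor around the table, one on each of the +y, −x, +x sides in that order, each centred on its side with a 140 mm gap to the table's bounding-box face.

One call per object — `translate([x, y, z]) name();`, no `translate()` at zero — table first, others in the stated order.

table();
translate([30, 354, 721]) fence_section();
translate([667, 939, 0]) stool();
translate([-422, 270, 0]) stool();
translate([1756, 270, 0]) stool();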